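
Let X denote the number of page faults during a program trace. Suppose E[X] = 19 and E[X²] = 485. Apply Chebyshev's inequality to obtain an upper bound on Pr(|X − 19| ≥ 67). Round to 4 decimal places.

0.0276

Var(X) = E[X²] − (E[X])² = 485 − 361 = 124.
Chebyshev's inequality: Pr(|X − μ| ≥ t) ≤ Var(X)/t² = 124/4489 = 0.0276.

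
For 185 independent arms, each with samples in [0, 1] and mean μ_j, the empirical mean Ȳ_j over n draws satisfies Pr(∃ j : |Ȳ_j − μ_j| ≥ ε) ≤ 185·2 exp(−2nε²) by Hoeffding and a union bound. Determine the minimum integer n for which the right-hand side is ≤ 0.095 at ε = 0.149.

187

Need 2·185·exp(−2nε²) ≤ 0.095, i.e. exp(−2nε²) ≤ 0.095/370.
So 2nε² ≥ ln(370/0.095) = 8.267381.
Hence n ≥ 8.267381/(2·0.149²) = 186.194.
The smallest integer n is 187.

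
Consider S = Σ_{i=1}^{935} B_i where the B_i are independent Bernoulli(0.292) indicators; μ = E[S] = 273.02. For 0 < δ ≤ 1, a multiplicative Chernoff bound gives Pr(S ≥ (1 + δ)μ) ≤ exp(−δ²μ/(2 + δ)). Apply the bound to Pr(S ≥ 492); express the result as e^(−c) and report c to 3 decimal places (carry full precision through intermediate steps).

Write 492 = (1 + δ)μ, so δ = 492/273.02 − 1 = 0.8020658…
Then the exponent is δ²μ/(2 + δ) = (492 − μ)² / (μ·(2 + δ)) = 62.681028.

62.681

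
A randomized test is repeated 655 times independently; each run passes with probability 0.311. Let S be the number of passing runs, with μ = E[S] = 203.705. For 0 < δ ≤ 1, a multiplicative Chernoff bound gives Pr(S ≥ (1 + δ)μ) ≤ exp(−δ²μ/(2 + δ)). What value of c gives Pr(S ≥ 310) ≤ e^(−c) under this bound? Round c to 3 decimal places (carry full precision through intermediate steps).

21.994

Write 310 = (1 + δ)μ, so δ = 310/203.705 − 1 = 0.5218085…
Then the exponent is δ²μ/(2 + δ) = (310 − μ)² / (μ·(2 + δ)) = 21.994388.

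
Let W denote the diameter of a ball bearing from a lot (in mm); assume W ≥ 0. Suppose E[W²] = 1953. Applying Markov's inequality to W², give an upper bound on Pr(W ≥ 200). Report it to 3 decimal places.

0.049

Since W ≥ 0, the event {W ≥ 200} is the same as {W² ≥ 40000}.
Markov's inequality applied to W² gives Pr(W² ≥ 40000) ≤ E[W²]/40000 = 1953/40000 = 0.0488.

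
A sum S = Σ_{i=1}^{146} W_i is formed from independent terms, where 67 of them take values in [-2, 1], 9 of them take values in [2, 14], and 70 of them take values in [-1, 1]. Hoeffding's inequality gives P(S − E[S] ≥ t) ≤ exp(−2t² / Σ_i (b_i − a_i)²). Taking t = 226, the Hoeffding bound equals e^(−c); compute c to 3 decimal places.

Σ(b_i − a_i)² = 67·3² + 9·12² + 70·2² = 2179.
c = 2t² / 2179 = 2·226² / 2179 = 46.8802.

46.880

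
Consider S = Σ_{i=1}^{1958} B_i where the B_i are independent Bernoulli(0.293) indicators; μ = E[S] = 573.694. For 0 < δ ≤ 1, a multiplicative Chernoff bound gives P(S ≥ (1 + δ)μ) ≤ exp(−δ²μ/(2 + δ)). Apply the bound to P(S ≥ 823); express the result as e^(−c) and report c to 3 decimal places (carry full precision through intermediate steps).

44.500

Write 823 = (1 + δ)μ, so δ = 823/573.694 − 1 = 0.4345627…
Then the exponent is δ²μ/(2 + δ) = (823 − μ)² / (μ·(2 + δ)) = 44.500429.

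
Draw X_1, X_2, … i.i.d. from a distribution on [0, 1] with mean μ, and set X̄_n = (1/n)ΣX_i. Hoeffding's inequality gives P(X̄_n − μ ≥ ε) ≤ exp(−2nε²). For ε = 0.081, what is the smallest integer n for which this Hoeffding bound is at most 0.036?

254

Require exp(−2nε²) ≤ 0.036, i.e. 2nε² ≥ ln(1/0.036) = 3.324236.
So n ≥ 3.324236 / (2·0.081²) = 253.333.
The smallest integer n is 254.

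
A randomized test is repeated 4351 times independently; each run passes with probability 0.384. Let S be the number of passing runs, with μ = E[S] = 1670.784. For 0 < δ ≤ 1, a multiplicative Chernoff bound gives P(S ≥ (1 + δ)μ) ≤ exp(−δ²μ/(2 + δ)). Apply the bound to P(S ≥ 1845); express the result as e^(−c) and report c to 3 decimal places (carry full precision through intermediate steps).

Write 1845 = (1 + δ)μ, so δ = 1845/1670.784 − 1 = 0.104272…
Then the exponent is δ²μ/(2 + δ) = (1845 − μ)² / (μ·(2 + δ)) = 8.632844.

8.633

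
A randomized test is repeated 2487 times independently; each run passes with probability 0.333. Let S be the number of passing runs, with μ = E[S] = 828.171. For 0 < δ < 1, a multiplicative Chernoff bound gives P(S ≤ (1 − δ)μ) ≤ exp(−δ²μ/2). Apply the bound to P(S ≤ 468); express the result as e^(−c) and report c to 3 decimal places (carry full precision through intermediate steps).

Write 468 = (1 − δ)μ, so δ = 1 − 468/828.171 = 0.4348993…
Then the exponent is δ²μ/2 = (μ − 468)²/(2μ) = 78.319060.

78.319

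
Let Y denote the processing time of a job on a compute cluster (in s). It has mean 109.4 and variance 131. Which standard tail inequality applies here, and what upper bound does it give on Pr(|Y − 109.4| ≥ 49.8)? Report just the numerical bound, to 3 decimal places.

0.053

Mean and variance are known, so Chebyshev's inequality applies.
Chebyshev: Pr(|Y − μ| ≥ t) ≤ Var(Y)/t².
Bound = 131 / 2480.04 = 0.0528.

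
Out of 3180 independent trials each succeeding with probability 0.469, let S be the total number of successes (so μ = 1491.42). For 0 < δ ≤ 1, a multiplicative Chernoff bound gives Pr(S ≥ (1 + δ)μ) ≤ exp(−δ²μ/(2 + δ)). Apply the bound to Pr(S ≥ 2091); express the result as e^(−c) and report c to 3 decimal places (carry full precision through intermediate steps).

100.350

Write 2091 = (1 + δ)μ, so δ = 2091/1491.42 − 1 = 0.4020196…
Then the exponent is δ²μ/(2 + δ) = (2091 − μ)² / (μ·(2 + δ)) = 100.350092.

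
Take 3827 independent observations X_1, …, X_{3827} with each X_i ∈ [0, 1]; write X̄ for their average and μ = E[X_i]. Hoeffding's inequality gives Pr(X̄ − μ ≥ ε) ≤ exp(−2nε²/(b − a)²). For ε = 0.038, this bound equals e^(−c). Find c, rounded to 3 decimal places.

c = 2nε²/(b − a)² = 2·3827·0.038² / 1² = 11.0524.

11.052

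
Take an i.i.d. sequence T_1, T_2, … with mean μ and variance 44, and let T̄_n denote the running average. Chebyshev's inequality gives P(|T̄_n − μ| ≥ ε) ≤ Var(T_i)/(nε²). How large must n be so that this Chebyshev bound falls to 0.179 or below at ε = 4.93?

Require 44/(n·4.93²) ≤ 0.179, i.e. n ≥ 44/(0.179·4.93²) = 10.114.
The smallest integer n is 11.

11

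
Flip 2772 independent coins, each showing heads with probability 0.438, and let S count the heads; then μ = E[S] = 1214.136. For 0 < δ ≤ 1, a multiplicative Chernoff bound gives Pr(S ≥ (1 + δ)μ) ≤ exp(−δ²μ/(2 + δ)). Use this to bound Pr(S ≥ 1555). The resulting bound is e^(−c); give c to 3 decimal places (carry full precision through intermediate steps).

Write 1555 = (1 + δ)μ, so δ = 1555/1214.136 − 1 = 0.2807461…
Then the exponent is δ²μ/(2 + δ) = (1555 − μ)² / (μ·(2 + δ)) = 41.958310.

41.958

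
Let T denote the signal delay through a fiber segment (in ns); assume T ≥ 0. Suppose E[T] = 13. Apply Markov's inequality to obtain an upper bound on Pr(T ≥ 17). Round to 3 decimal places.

Markov's inequality: for a non-negative random variable, Pr(T ≥ a) ≤ E[T]/a.
Here E[T] = 13 and a = 17, so the bound is 13/17 = 0.7647.

0.765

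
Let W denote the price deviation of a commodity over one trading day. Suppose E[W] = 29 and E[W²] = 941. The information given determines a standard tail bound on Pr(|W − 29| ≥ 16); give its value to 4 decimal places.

0.3906

The first two moments determine the variance, so Chebyshev's inequality is the sharpest standard bound available.
Var(W) = E[W²] − (E[W])² = 941 − 841 = 100.
Chebyshev's inequality: Pr(|W − μ| ≥ t) ≤ Var(W)/t² = 100/256 = 0.3906.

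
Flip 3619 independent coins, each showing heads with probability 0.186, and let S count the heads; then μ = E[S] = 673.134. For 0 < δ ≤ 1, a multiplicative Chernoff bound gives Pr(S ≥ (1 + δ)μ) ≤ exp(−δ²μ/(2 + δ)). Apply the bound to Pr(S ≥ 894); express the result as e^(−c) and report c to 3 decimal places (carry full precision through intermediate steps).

Write 894 = (1 + δ)μ, so δ = 894/673.134 − 1 = 0.3281159…
Then the exponent is δ²μ/(2 + δ) = (894 − μ)² / (μ·(2 + δ)) = 31.128027.

31.128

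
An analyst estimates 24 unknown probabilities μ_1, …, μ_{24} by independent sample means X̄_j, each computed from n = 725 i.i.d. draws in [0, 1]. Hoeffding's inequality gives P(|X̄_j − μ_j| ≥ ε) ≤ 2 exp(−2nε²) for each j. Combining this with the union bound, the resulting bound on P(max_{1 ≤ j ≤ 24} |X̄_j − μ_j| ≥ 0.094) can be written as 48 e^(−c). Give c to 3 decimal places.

Union bound over the 24 events: P(max_{1 ≤ j ≤ 24} |X̄_j − μ_j| ≥ 0.094) ≤ 24·2·exp(−2nε²) = 48 exp(−2·725·0.094²).
So c = 2·725·0.094² = 12.8122.

12.812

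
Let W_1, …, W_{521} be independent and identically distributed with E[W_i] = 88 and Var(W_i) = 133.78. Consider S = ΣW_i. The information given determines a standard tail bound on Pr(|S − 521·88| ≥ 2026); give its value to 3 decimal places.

With mean and variance of each term known, Chebyshev's inequality bounds the deviation of the sum (or sample mean).
Var(S) = n·Var(W_i) = 521·133.78 = 69699.38.
Chebyshev: Pr(|S − 521·88| ≥ 2026) ≤ Var(S)/2026² = 69699.38/4104676 = 0.0170.

0.017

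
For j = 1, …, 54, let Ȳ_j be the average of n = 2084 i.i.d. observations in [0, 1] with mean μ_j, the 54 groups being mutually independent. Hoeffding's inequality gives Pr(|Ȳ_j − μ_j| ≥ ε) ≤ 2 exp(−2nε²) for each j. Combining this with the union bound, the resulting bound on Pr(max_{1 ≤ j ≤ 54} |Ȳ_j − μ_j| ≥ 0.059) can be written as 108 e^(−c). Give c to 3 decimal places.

14.509

Union bound over the 54 events: Pr(max_{1 ≤ j ≤ 54} |Ȳ_j − μ_j| ≥ 0.059) ≤ 54·2·exp(−2nε²) = 108 exp(−2·2084·0.059²).
So c = 2·2084·0.059² = 14.5088.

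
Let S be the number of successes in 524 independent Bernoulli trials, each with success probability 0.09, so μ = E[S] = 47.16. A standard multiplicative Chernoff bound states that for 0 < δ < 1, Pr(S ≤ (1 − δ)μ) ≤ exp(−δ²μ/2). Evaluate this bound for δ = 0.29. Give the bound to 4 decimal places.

0.1376

Exponent = δ²μ/2 = 0.29²·47.16/2 = 1.9831.
Bound = exp(−1.9831) = 0.13764.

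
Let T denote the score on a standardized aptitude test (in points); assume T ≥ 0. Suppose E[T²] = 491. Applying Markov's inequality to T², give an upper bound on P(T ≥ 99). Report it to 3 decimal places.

Since T ≥ 0, the event {T ≥ 99} is the same as {T² ≥ 9801}.
Markov's inequality applied to T² gives P(T² ≥ 9801) ≤ E[T²]/9801 = 491/9801 = 0.0501.

0.050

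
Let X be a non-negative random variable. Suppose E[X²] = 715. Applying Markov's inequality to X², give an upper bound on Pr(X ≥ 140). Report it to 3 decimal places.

Since X ≥ 0, the event {X ≥ 140} is the same as {X² ≥ 19600}.
Markov's inequality applied to X² gives Pr(X² ≥ 19600) ≤ E[X²]/19600 = 715/19600 = 0.0365.

0.036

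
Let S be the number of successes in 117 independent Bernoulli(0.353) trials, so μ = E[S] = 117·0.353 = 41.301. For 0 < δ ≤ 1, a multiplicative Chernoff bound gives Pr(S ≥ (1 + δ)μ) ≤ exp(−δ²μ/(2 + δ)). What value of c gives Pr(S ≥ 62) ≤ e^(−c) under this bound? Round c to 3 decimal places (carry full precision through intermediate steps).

4.148

Write 62 = (1 + δ)μ, so δ = 62/41.301 − 1 = 0.5011743…
Then the exponent is δ²μ/(2 + δ) = (62 − μ)² / (μ·(2 + δ)) = 4.147575.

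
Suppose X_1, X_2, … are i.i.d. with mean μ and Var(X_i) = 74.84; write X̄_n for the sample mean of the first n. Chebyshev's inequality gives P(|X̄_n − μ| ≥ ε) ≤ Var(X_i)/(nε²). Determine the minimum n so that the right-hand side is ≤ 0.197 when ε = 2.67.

54

Require 74.84/(n·2.67²) ≤ 0.197, i.e. n ≥ 74.84/(0.197·2.67²) = 53.290.
The smallest integer n is 54.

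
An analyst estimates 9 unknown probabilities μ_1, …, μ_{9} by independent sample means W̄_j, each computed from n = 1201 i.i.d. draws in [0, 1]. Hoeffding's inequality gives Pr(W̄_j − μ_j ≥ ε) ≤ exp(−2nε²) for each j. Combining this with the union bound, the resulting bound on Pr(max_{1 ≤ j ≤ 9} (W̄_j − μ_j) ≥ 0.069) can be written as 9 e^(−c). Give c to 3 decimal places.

11.436

Union bound over the 9 events: Pr(max_{1 ≤ j ≤ 9} (W̄_j − μ_j) ≥ 0.069) ≤ 9·exp(−2nε²) = 9 exp(−2·1201·0.069²).
So c = 2·1201·0.069² = 11.4359.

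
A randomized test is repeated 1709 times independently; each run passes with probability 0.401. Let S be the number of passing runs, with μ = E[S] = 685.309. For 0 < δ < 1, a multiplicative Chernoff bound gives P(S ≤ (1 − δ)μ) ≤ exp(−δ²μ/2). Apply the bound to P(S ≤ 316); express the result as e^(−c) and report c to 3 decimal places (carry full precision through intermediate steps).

Write 316 = (1 − δ)μ, so δ = 1 − 316/685.309 = 0.5388941…
Then the exponent is δ²μ/2 = (μ − 316)²/(2μ) = 99.509227.

99.509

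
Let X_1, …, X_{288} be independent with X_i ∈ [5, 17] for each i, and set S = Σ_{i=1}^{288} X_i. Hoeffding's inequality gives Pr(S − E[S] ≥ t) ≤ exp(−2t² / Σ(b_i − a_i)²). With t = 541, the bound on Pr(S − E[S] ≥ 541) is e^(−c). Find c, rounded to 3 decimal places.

14.115

Σ(b_i − a_i)² = 288·(12)² = 41472.
c = 2t²/41472 = 2·541²/41472 = 14.1146.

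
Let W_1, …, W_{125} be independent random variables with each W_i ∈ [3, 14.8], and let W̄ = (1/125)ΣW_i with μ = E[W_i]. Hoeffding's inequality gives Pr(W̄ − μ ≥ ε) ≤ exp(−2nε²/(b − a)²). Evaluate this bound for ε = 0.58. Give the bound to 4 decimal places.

0.5466

Exponent: 2nε²/(b − a)² = 2·125·0.58² / 11.8² = 0.60399.
Bound = exp(−0.60399) = 0.54662.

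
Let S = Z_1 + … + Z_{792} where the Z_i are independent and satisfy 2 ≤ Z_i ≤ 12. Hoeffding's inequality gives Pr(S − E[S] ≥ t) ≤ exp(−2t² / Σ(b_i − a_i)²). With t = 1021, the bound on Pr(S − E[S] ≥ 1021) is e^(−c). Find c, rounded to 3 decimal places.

Σ(b_i − a_i)² = 792·(10)² = 79200.
c = 2t²/79200 = 2·1021²/79200 = 26.3243.

26.324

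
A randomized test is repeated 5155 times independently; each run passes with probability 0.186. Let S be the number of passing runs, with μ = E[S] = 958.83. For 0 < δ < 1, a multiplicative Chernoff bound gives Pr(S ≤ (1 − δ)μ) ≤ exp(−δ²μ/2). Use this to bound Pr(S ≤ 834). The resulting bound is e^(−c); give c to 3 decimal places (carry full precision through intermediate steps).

8.126

Write 834 = (1 − δ)μ, so δ = 1 − 834/958.83 = 0.1301899…
Then the exponent is δ²μ/2 = (μ − 834)²/(2μ) = 8.125804.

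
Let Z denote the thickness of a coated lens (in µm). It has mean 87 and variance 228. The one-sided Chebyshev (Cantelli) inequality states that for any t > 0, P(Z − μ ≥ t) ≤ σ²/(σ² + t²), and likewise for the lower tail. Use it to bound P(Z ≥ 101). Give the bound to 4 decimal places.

Here σ² = 228 and t = 14, so σ² + t² = 424.
Cantelli's bound: 228/424 = 0.5377.

0.5377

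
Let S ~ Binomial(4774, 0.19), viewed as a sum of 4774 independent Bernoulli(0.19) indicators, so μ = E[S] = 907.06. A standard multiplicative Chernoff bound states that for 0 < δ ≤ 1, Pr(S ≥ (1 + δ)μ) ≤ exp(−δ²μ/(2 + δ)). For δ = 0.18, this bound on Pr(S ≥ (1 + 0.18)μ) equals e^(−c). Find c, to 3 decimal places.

13.481

c = δ²μ/(2 + δ) = 0.18²·907.06/(2 + 0.18) = 13.4811.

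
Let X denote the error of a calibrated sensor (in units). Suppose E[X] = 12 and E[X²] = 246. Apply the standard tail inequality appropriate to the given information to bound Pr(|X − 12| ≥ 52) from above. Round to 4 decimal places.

0.0377

The first two moments determine the variance, so Chebyshev's inequality is the sharpest standard bound available.
Var(X) = E[X²] − (E[X])² = 246 − 144 = 102.
Chebyshev's inequality: Pr(|X − μ| ≥ t) ≤ Var(X)/t² = 102/2704 = 0.0377.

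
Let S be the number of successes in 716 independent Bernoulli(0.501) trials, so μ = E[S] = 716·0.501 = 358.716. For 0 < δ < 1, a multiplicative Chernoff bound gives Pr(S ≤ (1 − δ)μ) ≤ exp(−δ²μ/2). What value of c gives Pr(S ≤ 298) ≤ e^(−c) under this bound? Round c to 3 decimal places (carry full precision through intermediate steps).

Write 298 = (1 − δ)μ, so δ = 1 − 298/358.716 = 0.1692592…
Then the exponent is δ²μ/2 = (μ − 298)²/(2μ) = 5.138372.

5.138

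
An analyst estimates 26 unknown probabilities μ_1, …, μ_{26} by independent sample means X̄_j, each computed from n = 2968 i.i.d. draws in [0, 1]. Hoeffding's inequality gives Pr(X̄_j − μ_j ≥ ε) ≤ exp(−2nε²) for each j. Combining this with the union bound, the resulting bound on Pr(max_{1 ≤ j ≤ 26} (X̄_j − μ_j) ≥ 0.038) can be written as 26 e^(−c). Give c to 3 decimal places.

8.572

Union bound over the 26 events: Pr(max_{1 ≤ j ≤ 26} (X̄_j − μ_j) ≥ 0.038) ≤ 26·exp(−2nε²) = 26 exp(−2·2968·0.038²).
So c = 2·2968·0.038² = 8.5716.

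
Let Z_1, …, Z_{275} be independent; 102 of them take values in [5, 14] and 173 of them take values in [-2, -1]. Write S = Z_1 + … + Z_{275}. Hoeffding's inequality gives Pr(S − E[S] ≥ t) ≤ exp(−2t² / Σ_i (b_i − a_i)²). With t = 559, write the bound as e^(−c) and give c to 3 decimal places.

Σ(b_i − a_i)² = 102·9² + 173·1² = 8435.
c = 2t² / 8435 = 2·559² / 8435 = 74.0915.

74.092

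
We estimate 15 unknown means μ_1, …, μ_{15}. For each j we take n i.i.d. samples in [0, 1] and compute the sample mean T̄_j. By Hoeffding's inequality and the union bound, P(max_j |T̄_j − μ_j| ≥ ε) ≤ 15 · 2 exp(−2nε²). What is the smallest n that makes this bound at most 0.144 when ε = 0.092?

Need 2·15·exp(−2nε²) ≤ 0.144, i.e. exp(−2nε²) ≤ 0.144/30.
So 2nε² ≥ ln(30/0.144) = 5.339139.
Hence n ≥ 5.339139/(2·0.092²) = 315.403.
The smallest integer n is 316.

316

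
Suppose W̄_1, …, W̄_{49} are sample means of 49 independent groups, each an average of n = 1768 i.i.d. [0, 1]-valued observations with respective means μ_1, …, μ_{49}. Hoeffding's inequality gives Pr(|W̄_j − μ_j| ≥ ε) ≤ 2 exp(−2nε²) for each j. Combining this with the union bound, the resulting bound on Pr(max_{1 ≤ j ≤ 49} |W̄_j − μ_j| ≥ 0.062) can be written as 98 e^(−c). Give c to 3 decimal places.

Union bound over the 49 events: Pr(max_{1 ≤ j ≤ 49} |W̄_j − μ_j| ≥ 0.062) ≤ 49·2·exp(−2nε²) = 98 exp(−2·1768·0.062²).
So c = 2·1768·0.062² = 13.5924.

13.592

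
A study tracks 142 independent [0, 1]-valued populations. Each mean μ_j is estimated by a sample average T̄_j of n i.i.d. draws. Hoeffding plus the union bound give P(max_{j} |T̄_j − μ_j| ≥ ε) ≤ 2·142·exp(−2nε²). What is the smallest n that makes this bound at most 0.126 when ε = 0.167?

Need 2·142·exp(−2nε²) ≤ 0.126, i.e. exp(−2nε²) ≤ 0.126/284.
So 2nε² ≥ ln(284/0.126) = 7.720448.
Hence n ≥ 7.720448/(2·0.167²) = 138.414.
The smallest integer n is 139.

139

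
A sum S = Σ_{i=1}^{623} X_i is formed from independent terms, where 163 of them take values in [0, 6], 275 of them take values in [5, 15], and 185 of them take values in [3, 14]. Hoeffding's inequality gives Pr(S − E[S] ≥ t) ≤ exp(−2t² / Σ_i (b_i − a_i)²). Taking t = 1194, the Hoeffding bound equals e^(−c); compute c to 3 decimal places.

Σ(b_i − a_i)² = 163·6² + 275·10² + 185·11² = 55753.
c = 2t² / 55753 = 2·1194² / 55753 = 51.1411.

51.141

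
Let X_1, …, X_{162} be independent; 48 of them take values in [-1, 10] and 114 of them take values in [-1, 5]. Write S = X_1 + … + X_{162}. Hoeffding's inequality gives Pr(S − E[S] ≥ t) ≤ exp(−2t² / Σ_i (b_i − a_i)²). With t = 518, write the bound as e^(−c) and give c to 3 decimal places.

Σ(b_i − a_i)² = 48·11² + 114·6² = 9912.
c = 2t² / 9912 = 2·518² / 9912 = 54.1412.

54.141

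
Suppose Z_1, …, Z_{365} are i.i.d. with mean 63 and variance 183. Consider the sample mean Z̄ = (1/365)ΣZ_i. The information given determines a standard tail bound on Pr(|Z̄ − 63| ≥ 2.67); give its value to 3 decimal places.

With mean and variance of each term known, Chebyshev's inequality bounds the deviation of the sum (or sample mean).
Var(Z̄) = Var(Z_i)/n = 183/365 = 0.50137.
Chebyshev: Pr(|Z̄ − 63| ≥ 2.67) ≤ Var(Z̄)/(2.67)² = 183/(365·2.67²) = 0.0703.

0.070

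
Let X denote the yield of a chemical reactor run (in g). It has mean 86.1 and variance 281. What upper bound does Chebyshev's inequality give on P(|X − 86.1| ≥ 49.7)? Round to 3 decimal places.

Chebyshev: P(|X − μ| ≥ t) ≤ Var(X)/t².
Bound = 281 / 2470.09 = 0.1138.

0.114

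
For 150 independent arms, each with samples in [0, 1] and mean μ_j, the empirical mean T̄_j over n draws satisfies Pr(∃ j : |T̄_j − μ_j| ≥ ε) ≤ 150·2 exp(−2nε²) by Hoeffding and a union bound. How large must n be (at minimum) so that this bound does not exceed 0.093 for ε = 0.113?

Need 2·150·exp(−2nε²) ≤ 0.093, i.e. exp(−2nε²) ≤ 0.093/300.
So 2nε² ≥ ln(300/0.093) = 8.078938.
Hence n ≥ 8.078938/(2·0.113²) = 316.350.
The smallest integer n is 317.

317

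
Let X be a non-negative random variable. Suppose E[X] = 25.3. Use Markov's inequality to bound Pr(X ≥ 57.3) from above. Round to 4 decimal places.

0.4415

Markov's inequality: for a non-negative random variable, Pr(X ≥ a) ≤ E[X]/a.
Here E[X] = 25.3 and a = 57.3, so the bound is 25.3/57.3 = 0.4415.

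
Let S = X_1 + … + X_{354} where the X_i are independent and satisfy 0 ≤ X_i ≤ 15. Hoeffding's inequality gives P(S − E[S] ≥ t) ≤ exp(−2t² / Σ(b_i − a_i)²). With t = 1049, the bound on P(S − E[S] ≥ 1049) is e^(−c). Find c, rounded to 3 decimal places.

Σ(b_i − a_i)² = 354·(15)² = 79650.
c = 2t²/79650 = 2·1049²/79650 = 27.6309.

27.631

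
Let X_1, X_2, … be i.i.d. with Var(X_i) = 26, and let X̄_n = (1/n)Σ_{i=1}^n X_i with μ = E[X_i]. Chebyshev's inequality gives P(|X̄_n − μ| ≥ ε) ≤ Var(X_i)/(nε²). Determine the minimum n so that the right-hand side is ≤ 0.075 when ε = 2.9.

42

Require 26/(n·2.9²) ≤ 0.075, i.e. n ≥ 26/(0.075·2.9²) = 41.221.
The smallest integer n is 42.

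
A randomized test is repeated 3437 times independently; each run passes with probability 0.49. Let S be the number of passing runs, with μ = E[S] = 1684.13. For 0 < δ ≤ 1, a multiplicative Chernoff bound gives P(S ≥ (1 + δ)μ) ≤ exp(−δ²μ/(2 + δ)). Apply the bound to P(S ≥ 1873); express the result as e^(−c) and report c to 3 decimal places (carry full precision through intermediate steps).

Write 1873 = (1 + δ)μ, so δ = 1873/1684.13 − 1 = 0.1121469…
Then the exponent is δ²μ/(2 + δ) = (1873 − μ)² / (μ·(2 + δ)) = 10.028275.

10.028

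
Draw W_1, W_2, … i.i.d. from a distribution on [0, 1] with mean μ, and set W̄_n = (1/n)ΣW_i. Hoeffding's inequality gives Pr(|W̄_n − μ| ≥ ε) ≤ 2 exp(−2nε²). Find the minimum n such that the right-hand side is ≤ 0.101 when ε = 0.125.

Require 2·exp(−2nε²) ≤ 0.101, i.e. 2nε² ≥ ln(2/0.101) = 2.985782.
So n ≥ 2.985782 / (2·0.125²) = 95.545.
The smallest integer n is 96.

96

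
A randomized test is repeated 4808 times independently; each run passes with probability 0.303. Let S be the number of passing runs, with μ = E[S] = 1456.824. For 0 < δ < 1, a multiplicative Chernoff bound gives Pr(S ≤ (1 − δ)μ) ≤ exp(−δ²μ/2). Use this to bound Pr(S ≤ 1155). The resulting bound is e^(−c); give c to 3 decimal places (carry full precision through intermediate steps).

31.266

Write 1155 = (1 − δ)μ, so δ = 1 − 1155/1456.824 = 0.2071795…
Then the exponent is δ²μ/2 = (μ − 1155)²/(2μ) = 31.265866.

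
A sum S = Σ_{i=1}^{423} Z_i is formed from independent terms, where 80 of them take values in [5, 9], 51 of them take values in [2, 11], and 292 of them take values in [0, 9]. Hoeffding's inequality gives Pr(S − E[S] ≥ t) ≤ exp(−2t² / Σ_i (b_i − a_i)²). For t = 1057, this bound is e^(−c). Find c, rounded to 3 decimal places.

Σ(b_i − a_i)² = 80·4² + 51·9² + 292·9² = 29063.
c = 2t² / 29063 = 2·1057² / 29063 = 76.8846.

76.885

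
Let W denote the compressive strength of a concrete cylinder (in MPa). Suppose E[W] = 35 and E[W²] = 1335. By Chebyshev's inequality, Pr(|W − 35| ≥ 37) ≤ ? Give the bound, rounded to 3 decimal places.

0.080

Var(W) = E[W²] − (E[W])² = 1335 − 1225 = 110.
Chebyshev's inequality: Pr(|W − μ| ≥ t) ≤ Var(W)/t² = 110/1369 = 0.0804.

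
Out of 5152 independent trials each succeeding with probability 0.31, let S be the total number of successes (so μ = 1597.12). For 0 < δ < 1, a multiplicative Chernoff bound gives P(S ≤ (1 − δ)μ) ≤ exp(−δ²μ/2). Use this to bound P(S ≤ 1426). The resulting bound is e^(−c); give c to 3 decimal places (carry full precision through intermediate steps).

Write 1426 = (1 − δ)μ, so δ = 1 − 1426/1597.12 = 0.1071429…
Then the exponent is δ²μ/2 = (μ − 1426)²/(2μ) = 9.167143.

9.167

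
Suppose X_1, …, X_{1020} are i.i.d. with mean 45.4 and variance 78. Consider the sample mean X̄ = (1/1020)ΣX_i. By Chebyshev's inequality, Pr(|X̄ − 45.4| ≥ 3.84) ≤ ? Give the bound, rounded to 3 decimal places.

0.005

Var(X̄) = Var(X_i)/n = 78/1020 = 0.076471.
Chebyshev: Pr(|X̄ − 45.4| ≥ 3.84) ≤ Var(X̄)/(3.84)² = 78/(1020·3.84²) = 0.0052.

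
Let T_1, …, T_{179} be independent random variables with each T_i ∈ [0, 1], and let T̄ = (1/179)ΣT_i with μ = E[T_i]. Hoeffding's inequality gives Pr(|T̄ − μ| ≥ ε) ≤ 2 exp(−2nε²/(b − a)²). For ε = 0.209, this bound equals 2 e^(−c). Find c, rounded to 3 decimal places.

15.638

c = 2nε²/(b − a)² = 2·179·0.209² / 1² = 15.6378.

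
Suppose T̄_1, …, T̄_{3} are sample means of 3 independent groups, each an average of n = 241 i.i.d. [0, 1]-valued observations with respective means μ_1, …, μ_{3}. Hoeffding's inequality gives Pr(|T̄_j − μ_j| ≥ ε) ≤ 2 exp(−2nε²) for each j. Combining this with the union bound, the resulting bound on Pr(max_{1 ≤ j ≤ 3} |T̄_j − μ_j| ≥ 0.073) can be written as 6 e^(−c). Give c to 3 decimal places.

2.569

Union bound over the 3 events: Pr(max_{1 ≤ j ≤ 3} |T̄_j − μ_j| ≥ 0.073) ≤ 3·2·exp(−2nε²) = 6 exp(−2·241·0.073²).
So c = 2·241·0.073² = 2.5686.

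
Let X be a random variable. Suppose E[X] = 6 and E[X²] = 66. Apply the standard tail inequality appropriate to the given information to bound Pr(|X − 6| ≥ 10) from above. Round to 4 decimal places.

The first two moments determine the variance, so Chebyshev's inequality is the sharpest standard bound available.
Var(X) = E[X²] − (E[X])² = 66 − 36 = 30.
Chebyshev's inequality: Pr(|X − μ| ≥ t) ≤ Var(X)/t² = 30/100 = 0.3000.

0.3000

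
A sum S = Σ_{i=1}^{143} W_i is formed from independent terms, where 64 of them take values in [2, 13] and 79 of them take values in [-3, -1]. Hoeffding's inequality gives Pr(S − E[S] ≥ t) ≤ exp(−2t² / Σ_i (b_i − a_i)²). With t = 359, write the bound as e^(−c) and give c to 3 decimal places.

Σ(b_i − a_i)² = 64·11² + 79·2² = 8060.
c = 2t² / 8060 = 2·359² / 8060 = 31.9804.

31.980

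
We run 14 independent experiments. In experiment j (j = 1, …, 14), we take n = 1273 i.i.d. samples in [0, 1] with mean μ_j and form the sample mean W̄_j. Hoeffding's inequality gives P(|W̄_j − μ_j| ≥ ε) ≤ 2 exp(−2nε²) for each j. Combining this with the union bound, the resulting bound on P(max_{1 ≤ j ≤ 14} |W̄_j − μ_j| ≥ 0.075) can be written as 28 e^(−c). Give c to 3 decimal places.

Union bound over the 14 events: P(max_{1 ≤ j ≤ 14} |W̄_j − μ_j| ≥ 0.075) ≤ 14·2·exp(−2nε²) = 28 exp(−2·1273·0.075²).
So c = 2·1273·0.075² = 14.3212.

14.321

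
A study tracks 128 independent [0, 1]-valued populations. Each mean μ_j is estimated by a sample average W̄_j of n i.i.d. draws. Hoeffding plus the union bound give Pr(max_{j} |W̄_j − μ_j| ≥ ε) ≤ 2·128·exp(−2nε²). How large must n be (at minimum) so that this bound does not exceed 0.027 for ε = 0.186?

133

Need 2·128·exp(−2nε²) ≤ 0.027, i.e. exp(−2nε²) ≤ 0.027/256.
So 2nε² ≥ ln(256/0.027) = 9.157096.
Hence n ≥ 9.157096/(2·0.186²) = 132.343.
The smallest integer n is 133.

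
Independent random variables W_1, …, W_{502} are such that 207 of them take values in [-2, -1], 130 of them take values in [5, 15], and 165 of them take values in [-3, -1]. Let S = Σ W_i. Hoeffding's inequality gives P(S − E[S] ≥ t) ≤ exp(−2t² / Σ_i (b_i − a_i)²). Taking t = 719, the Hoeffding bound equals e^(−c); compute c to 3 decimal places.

Σ(b_i − a_i)² = 207·1² + 130·10² + 165·2² = 13867.
c = 2t² / 13867 = 2·719² / 13867 = 74.5599.

74.560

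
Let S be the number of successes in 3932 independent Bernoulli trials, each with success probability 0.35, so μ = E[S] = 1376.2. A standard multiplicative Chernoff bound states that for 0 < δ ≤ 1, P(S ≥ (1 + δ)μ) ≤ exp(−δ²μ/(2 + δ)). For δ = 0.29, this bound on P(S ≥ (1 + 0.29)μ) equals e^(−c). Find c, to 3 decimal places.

c = δ²μ/(2 + δ) = 0.29²·1376.2/(2 + 0.29) = 50.5408.

50.541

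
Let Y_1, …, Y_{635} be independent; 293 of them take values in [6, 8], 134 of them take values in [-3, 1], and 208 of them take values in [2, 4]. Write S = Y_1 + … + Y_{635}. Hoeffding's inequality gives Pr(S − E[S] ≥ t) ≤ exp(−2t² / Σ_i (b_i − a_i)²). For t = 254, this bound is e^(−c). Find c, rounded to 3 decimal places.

Σ(b_i − a_i)² = 293·2² + 134·4² + 208·2² = 4148.
c = 2t² / 4148 = 2·254² / 4148 = 31.1070.

31.107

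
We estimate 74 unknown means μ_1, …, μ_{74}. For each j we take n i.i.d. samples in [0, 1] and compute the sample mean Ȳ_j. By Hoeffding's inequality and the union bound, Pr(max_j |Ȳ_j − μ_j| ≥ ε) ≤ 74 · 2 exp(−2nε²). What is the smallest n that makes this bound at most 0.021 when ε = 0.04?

2769

Need 2·74·exp(−2nε²) ≤ 0.021, i.e. exp(−2nε²) ≤ 0.021/148.
So 2nε² ≥ ln(148/0.021) = 8.860445.
Hence n ≥ 8.860445/(2·0.04²) = 2768.889.
The smallest integer n is 2769.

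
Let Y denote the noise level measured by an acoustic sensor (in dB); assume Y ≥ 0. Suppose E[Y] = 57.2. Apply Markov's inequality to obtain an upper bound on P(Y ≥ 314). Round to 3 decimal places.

Markov's inequality: for a non-negative random variable, P(Y ≥ a) ≤ E[Y]/a.
Here E[Y] = 57.2 and a = 314, so the bound is 57.2/314 = 0.1822.

0.182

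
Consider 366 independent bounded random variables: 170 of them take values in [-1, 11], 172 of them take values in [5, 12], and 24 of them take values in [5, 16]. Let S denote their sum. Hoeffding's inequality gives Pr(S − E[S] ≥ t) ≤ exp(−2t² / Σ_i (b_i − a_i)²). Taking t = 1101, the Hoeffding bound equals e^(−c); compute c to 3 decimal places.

67.698

Σ(b_i − a_i)² = 170·12² + 172·7² + 24·11² = 35812.
c = 2t² / 35812 = 2·1101² / 35812 = 67.6980.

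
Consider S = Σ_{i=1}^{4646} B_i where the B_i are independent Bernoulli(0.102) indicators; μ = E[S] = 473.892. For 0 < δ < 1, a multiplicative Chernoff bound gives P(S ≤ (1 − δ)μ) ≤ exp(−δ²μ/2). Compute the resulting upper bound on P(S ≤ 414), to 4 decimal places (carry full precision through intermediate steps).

Write 414 = (1 − δ)μ, so δ = 1 − 414/473.892 = 0.1263832…
Then the exponent is δ²μ/2 = (μ − 414)²/(2μ) = 3.784672.
Bound = exp(−3.784672) = 0.02272.

0.0227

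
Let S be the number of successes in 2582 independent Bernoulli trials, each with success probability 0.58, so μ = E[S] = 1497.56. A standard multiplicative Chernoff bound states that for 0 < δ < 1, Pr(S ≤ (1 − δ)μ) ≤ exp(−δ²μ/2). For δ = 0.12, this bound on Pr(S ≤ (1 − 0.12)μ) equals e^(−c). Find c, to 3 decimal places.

c = δ²μ/2 = 0.12²·1497.56/2 = 10.7824.

10.782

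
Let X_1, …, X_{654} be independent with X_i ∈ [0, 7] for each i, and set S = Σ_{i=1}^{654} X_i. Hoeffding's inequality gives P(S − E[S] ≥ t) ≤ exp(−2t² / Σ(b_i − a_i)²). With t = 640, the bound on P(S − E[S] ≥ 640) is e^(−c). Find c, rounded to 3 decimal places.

25.563

Σ(b_i − a_i)² = 654·(7)² = 32046.
c = 2t²/32046 = 2·640²/32046 = 25.5633.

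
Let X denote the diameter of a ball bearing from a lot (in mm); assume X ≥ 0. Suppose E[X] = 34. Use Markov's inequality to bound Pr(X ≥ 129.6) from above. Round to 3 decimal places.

Markov's inequality: for a non-negative random variable, Pr(X ≥ a) ≤ E[X]/a.
Here E[X] = 34 and a = 129.6, so the bound is 34/129.6 = 0.2623.

0.262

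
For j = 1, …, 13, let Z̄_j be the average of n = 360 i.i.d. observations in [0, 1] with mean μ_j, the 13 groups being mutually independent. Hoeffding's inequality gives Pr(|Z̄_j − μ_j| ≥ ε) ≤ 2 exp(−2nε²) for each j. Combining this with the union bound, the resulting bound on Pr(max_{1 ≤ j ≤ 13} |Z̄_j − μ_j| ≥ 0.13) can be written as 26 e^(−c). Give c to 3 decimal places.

12.168

Union bound over the 13 events: Pr(max_{1 ≤ j ≤ 13} |Z̄_j − μ_j| ≥ 0.13) ≤ 13·2·exp(−2nε²) = 26 exp(−2·360·0.13²).
So c = 2·360·0.13² = 12.1680.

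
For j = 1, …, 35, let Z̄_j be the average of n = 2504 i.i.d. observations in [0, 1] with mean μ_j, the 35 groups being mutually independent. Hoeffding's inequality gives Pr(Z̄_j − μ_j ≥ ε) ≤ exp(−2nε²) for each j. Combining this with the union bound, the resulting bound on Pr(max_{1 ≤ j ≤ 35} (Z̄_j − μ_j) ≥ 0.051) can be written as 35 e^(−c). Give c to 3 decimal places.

13.026

Union bound over the 35 events: Pr(max_{1 ≤ j ≤ 35} (Z̄_j − μ_j) ≥ 0.051) ≤ 35·exp(−2nε²) = 35 exp(−2·2504·0.051²).
So c = 2·2504·0.051² = 13.0258.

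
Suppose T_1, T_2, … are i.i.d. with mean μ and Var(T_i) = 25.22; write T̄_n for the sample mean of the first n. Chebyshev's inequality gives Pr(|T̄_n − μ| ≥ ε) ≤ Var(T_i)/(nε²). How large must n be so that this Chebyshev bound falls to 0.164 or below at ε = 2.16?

33

Require 25.22/(n·2.16²) ≤ 0.164, i.e. n ≥ 25.22/(0.164·2.16²) = 32.960.
The smallest integer n is 33.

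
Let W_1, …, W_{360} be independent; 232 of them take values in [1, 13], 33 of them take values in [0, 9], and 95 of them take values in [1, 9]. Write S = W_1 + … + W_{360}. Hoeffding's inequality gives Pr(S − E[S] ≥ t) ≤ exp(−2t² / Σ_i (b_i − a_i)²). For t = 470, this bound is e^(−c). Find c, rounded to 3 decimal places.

10.479

Σ(b_i − a_i)² = 232·12² + 33·9² + 95·8² = 42161.
c = 2t² / 42161 = 2·470² / 42161 = 10.4789.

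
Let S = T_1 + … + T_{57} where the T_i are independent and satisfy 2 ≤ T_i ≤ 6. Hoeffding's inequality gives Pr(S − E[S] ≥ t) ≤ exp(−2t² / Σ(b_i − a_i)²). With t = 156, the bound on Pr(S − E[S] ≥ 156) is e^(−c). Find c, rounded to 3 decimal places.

53.368

Σ(b_i − a_i)² = 57·(4)² = 912.
c = 2t²/912 = 2·156²/912 = 53.3684.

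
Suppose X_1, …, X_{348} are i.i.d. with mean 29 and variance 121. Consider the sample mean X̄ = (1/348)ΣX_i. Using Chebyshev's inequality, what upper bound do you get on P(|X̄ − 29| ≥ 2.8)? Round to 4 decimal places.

Var(X̄) = Var(X_i)/n = 121/348 = 0.3477.
Chebyshev: P(|X̄ − 29| ≥ 2.8) ≤ Var(X̄)/(2.8)² = 121/(348·2.8²) = 0.0443.

0.0443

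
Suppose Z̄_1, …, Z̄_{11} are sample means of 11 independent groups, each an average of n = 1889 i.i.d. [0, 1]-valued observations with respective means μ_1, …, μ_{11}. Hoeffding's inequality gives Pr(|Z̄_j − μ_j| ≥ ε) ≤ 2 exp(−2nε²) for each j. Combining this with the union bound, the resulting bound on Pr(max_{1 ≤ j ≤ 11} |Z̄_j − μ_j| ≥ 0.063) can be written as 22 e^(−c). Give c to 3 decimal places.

14.995

Union bound over the 11 events: Pr(max_{1 ≤ j ≤ 11} |Z̄_j − μ_j| ≥ 0.063) ≤ 11·2·exp(−2nε²) = 22 exp(−2·1889·0.063²).
So c = 2·1889·0.063² = 14.9949.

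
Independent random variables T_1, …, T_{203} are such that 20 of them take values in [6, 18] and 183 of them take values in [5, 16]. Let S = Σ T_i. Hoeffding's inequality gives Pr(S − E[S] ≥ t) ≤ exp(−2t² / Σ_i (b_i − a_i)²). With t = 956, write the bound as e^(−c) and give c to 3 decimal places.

73.048

Σ(b_i − a_i)² = 20·12² + 183·11² = 25023.
c = 2t² / 25023 = 2·956² / 25023 = 73.0477.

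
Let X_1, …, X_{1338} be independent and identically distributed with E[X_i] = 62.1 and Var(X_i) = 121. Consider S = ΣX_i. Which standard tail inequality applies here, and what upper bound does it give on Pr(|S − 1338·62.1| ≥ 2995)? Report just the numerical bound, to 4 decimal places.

With mean and variance of each term known, Chebyshev's inequality bounds the deviation of the sum (or sample mean).
Var(S) = n·Var(X_i) = 1338·121 = 161898.
Chebyshev: Pr(|S − 1338·62.1| ≥ 2995) ≤ Var(S)/2995² = 161898/8970025 = 0.0180.

0.0180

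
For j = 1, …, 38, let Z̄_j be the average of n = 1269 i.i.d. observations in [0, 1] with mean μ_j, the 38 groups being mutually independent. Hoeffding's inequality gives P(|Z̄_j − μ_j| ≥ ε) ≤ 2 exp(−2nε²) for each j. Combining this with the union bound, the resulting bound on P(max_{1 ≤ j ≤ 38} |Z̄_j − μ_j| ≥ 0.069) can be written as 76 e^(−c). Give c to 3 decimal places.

12.083

Union bound over the 38 events: P(max_{1 ≤ j ≤ 38} |Z̄_j − μ_j| ≥ 0.069) ≤ 38·2·exp(−2nε²) = 76 exp(−2·1269·0.069²).
So c = 2·1269·0.069² = 12.0834.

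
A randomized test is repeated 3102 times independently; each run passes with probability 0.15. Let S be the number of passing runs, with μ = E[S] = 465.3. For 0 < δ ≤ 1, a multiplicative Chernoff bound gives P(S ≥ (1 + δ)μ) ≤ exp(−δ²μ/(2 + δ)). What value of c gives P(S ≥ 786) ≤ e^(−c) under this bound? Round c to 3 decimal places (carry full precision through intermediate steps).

Write 786 = (1 + δ)μ, so δ = 786/465.3 − 1 = 0.6892328…
Then the exponent is δ²μ/(2 + δ) = (786 − μ)² / (μ·(2 + δ)) = 82.193311.

82.193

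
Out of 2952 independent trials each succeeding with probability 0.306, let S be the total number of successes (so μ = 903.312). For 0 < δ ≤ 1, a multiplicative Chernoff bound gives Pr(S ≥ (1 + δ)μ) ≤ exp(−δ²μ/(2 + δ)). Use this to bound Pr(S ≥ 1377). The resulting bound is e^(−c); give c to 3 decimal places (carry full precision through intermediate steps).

98.399

Write 1377 = (1 + δ)μ, so δ = 1377/903.312 − 1 = 0.5243902…
Then the exponent is δ²μ/(2 + δ) = (1377 − μ)² / (μ·(2 + δ)) = 98.398957.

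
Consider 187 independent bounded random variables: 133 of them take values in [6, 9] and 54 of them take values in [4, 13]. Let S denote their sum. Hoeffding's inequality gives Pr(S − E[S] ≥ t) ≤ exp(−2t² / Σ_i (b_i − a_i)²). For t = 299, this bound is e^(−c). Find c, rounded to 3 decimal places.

Σ(b_i − a_i)² = 133·3² + 54·9² = 5571.
c = 2t² / 5571 = 2·299² / 5571 = 32.0951.

32.095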